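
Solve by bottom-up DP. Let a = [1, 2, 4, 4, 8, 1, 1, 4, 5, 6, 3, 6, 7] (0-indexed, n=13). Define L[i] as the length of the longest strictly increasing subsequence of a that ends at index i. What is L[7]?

3

   i    0    1    2    3    4    5    6    7    8    9   10   11   12
a[i]    1    2    4    4    8    1    1    4    5    6    3    6    7
L[i]    1    2    3    3    4    1    1    3    4    5    3    5    6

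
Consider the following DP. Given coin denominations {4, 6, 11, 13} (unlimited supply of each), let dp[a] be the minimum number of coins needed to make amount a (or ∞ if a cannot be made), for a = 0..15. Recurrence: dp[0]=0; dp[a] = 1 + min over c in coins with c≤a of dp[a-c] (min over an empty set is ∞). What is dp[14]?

3

 a  0  1  2  3  4  5  6  7  8  9 10 11 12 13 14 15
dp  0  -  -  -  1  -  1  -  2  -  2  1  2  1  3  2
(- denotes ∞ / unreachable)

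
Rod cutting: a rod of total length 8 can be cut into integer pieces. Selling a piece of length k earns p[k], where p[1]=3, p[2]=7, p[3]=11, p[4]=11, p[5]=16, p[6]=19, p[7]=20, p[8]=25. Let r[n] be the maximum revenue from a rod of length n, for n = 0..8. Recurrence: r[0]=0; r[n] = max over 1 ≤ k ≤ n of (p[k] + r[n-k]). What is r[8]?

   n    0    1    2    3    4    5    6    7    8
r[n]    0    3    7   11   14   18   22   25   29

29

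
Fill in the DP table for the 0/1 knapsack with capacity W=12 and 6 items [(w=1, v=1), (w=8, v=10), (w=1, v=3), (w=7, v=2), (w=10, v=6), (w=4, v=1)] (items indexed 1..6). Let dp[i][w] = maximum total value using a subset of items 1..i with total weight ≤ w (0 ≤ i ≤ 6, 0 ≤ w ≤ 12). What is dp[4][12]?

i\w   0   1   2   3   4   5   6   7   8   9  10  11  12
  0   0   0   0   0   0   0   0   0   0   0   0   0   0
  1   0   1   1   1   1   1   1   1   1   1   1   1   1
  2   0   1   1   1   1   1   1   1  10  11  11  11  11
  3   0   3   4   4   4   4   4   4  10  13  14  14  14
  4   0   3   4   4   4   4   4   4  10  13  14  14  14
  5   0   3   4   4   4   4   4   4  10  13  14  14  14
  6   0   3   4   4   4   4   5   5  10  13  14  14  14

14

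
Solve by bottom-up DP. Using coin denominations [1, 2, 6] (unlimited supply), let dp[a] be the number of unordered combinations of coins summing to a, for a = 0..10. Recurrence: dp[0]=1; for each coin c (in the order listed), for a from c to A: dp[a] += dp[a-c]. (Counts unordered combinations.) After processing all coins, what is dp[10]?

after  coin     0     1     2     3     4     5     6     7     8     9    10
          1     1     1     1     1     1     1     1     1     1     1     1
          2     1     1     2     2     3     3     4     4     5     5     6
          6     1     1     2     2     3     3     5     5     7     7     9

9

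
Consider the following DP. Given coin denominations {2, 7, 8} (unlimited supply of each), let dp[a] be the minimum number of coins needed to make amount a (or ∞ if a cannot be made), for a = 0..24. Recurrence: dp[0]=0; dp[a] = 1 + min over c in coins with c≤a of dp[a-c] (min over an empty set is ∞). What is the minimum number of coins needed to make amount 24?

 a  0  1  2  3  4  5  6  7  8  9 10 11 12 13 14 15 16 17 18 19 20 21 22 23 24
dp  0  -  1  -  2  -  3  1  1  2  2  3  3  4  2  2  2  3  3  4  4  3  3  3  3
(- denotes ∞ / unreachable)

3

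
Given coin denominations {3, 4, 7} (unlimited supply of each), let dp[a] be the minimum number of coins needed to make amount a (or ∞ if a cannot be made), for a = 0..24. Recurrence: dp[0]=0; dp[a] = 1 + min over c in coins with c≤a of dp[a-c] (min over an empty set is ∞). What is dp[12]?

 a  0  1  2  3  4  5  6  7  8  9 10 11 12 13 14 15 16 17 18 19 20 21 22 23 24
dp  0  -  -  1  1  -  2  1  2  3  2  2  3  3  2  3  4  3  3  4  4  3  4  5  4
(- denotes ∞ / unreachable)

3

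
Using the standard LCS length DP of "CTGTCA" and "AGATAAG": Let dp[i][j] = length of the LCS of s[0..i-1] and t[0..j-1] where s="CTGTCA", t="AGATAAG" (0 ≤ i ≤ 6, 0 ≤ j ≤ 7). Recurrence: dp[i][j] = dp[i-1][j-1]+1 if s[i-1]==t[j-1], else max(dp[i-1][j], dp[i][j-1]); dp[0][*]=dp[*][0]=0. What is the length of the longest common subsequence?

3

   ''  A  G  A  T  A  A  G
''  0  0  0  0  0  0  0  0
 C  0  0  0  0  0  0  0  0
 T  0  0  0  0  1  1  1  1
 G  0  0  1  1  1  1  1  2
 T  0  0  1  1  2  2  2  2
 C  0  0  1  1  2  2  2  2
 A  0  1  1  2  2  3  3  3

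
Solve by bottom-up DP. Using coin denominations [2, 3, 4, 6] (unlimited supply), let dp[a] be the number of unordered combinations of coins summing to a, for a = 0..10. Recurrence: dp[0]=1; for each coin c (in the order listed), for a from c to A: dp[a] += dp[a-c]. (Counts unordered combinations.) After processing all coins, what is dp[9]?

4

after  coin     0     1     2     3     4     5     6     7     8     9    10
          2     1     0     1     0     1     0     1     0     1     0     1
          3     1     0     1     1     1     1     2     1     2     2     2
          4     1     0     1     1     2     1     3     2     4     3     5
          6     1     0     1     1     2     1     4     2     5     4     7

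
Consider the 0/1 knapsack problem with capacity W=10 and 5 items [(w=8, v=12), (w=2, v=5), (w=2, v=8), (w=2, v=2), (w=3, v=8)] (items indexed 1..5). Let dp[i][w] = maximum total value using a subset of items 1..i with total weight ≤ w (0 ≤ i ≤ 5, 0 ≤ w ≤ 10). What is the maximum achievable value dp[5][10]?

i\w   0   1   2   3   4   5   6   7   8   9  10
  0   0   0   0   0   0   0   0   0   0   0   0
  1   0   0   0   0   0   0   0   0  12  12  12
  2   0   0   5   5   5   5   5   5  12  12  17
  3   0   0   8   8  13  13  13  13  13  13  20
  4   0   0   8   8  13  13  15  15  15  15  20
  5   0   0   8   8  13  16  16  21  21  23  23

23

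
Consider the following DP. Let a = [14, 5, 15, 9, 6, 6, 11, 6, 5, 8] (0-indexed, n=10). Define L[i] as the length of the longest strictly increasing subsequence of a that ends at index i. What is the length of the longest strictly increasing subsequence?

   i    0    1    2    3    4    5    6    7    8    9
a[i]   14    5   15    9    6    6   11    6    5    8
L[i]    1    1    2    2    2    2    3    2    1    3

3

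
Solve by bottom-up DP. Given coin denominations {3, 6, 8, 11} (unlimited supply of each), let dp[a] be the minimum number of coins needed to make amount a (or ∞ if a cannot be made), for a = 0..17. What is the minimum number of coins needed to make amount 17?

2

 a  0  1  2  3  4  5  6  7  8  9 10 11 12 13 14 15 16 17
dp  0  -  -  1  -  -  1  -  1  2  -  1  2  -  2  3  2  2
(- denotes ∞ / unreachable)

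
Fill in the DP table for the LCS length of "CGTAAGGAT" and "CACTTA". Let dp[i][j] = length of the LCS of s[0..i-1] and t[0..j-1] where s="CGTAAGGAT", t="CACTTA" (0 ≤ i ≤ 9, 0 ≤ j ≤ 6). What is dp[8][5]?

   ''  C  A  C  T  T  A
''  0  0  0  0  0  0  0
 C  0  1  1  1  1  1  1
 G  0  1  1  1  1  1  1
 T  0  1  1  1  2  2  2
 A  0  1  2  2  2  2  3
 A  0  1  2  2  2  2  3
 G  0  1  2  2  2  2  3
 G  0  1  2  2  2  2  3
 A  0  1  2  2  2  2  3
 T  0  1  2  2  3  3  3

2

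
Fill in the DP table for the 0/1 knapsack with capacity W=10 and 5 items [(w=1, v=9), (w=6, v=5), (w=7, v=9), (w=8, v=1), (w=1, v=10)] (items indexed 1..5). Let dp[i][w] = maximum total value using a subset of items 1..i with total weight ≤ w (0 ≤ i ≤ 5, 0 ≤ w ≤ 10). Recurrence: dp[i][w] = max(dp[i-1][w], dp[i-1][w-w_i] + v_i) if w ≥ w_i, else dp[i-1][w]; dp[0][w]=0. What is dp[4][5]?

9

i\w   0   1   2   3   4   5   6   7   8   9  10
  0   0   0   0   0   0   0   0   0   0   0   0
  1   0   9   9   9   9   9   9   9   9   9   9
  2   0   9   9   9   9   9   9  14  14  14  14
  3   0   9   9   9   9   9   9  14  18  18  18
  4   0   9   9   9   9   9   9  14  18  18  18
  5   0  10  19  19  19  19  19  19  24  28  28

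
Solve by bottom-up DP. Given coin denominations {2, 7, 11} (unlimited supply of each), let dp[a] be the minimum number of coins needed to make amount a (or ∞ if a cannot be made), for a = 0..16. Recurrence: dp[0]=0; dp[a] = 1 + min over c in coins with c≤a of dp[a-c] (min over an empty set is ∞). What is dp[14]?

 a  0  1  2  3  4  5  6  7  8  9 10 11 12 13 14 15 16
dp  0  -  1  -  2  -  3  1  4  2  5  1  6  2  2  3  3
(- denotes ∞ / unreachable)

2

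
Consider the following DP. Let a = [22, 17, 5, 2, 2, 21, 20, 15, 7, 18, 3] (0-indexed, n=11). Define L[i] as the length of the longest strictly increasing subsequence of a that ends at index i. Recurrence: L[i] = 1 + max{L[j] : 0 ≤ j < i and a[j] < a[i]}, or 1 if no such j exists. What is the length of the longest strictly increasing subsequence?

   i    0    1    2    3    4    5    6    7    8    9   10
a[i]   22   17    5    2    2   21   20   15    7   18    3
L[i]    1    1    1    1    1    2    2    2    2    3    2

3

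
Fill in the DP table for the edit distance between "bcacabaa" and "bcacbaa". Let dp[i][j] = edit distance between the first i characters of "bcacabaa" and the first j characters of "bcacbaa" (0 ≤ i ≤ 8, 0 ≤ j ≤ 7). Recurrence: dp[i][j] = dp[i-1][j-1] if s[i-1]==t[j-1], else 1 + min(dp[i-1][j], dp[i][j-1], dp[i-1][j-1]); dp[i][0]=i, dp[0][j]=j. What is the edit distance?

   ''  b  c  a  c  b  a  a
''  0  1  2  3  4  5  6  7
 b  1  0  1  2  3  4  5  6
 c  2  1  0  1  2  3  4  5
 a  3  2  1  0  1  2  3  4
 c  4  3  2  1  0  1  2  3
 a  5  4  3  2  1  1  1  2
 b  6  5  4  3  2  1  2  2
 a  7  6  5  4  3  2  1  2
 a  8  7  6  5  4  3  2  1

1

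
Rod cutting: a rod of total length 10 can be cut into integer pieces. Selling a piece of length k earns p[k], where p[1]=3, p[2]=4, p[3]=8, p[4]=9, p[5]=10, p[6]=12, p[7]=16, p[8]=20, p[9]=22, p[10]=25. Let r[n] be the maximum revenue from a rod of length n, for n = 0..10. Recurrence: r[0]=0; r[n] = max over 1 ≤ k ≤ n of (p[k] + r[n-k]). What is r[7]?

   n    0    1    2    3    4    5    6    7    8    9   10
r[n]    0    3    6    9   12   15   18   21   24   27   30

21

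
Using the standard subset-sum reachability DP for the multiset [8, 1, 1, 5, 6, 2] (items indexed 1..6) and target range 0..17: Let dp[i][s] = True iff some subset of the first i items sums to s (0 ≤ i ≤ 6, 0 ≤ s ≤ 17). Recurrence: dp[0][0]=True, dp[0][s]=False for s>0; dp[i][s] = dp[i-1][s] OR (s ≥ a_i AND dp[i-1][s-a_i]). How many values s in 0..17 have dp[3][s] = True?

6

i\s   0   1   2   3   4   5   6   7   8   9  10  11  12  13  14  15  16  17
  0   T   F   F   F   F   F   F   F   F   F   F   F   F   F   F   F   F   F
  1   T   F   F   F   F   F   F   F   T   F   F   F   F   F   F   F   F   F
  2   T   T   F   F   F   F   F   F   T   T   F   F   F   F   F   F   F   F
  3   T   T   T   F   F   F   F   F   T   T   T   F   F   F   F   F   F   F
  4   T   T   T   F   F   T   T   T   T   T   T   F   F   T   T   T   F   F
  5   T   T   T   F   F   T   T   T   T   T   T   T   T   T   T   T   T   F
  6   T   T   T   T   T   T   T   T   T   T   T   T   T   T   T   T   T   T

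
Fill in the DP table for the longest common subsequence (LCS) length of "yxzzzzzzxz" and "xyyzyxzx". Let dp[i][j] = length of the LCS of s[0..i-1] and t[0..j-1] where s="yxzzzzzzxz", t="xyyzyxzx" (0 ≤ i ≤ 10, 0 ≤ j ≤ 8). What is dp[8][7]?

3

   ''  x  y  y  z  y  x  z  x
''  0  0  0  0  0  0  0  0  0
 y  0  0  1  1  1  1  1  1  1
 x  0  1  1  1  1  1  2  2  2
 z  0  1  1  1  2  2  2  3  3
 z  0  1  1  1  2  2  2  3  3
 z  0  1  1  1  2  2  2  3  3
 z  0  1  1  1  2  2  2  3  3
 z  0  1  1  1  2  2  2  3  3
 z  0  1  1  1  2  2  2  3  3
 x  0  1  1  1  2  2  3  3  4
 z  0  1  1  1  2  2  3  4  4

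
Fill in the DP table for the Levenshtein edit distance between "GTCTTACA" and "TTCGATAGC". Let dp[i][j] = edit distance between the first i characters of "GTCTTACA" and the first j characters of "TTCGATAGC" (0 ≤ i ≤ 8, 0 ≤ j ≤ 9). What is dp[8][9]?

5

   ''  T  T  C  G  A  T  A  G  C
''  0  1  2  3  4  5  6  7  8  9
 G  1  1  2  3  3  4  5  6  7  8
 T  2  1  1  2  3  4  4  5  6  7
 C  3  2  2  1  2  3  4  5  6  6
 T  4  3  2  2  2  3  3  4  5  6
 T  5  4  3  3  3  3  3  4  5  6
 A  6  5  4  4  4  3  4  3  4  5
 C  7  6  5  4  5  4  4  4  4  4
 A  8  7  6  5  5  5  5  4  5  5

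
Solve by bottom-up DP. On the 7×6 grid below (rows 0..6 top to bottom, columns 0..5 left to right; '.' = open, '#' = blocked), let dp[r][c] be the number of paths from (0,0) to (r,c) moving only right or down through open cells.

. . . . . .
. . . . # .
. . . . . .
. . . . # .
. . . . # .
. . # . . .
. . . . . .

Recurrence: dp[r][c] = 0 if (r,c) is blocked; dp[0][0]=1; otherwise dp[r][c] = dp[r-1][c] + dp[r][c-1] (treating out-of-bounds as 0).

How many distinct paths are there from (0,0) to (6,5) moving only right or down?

123

r\c   0   1   2   3   4   5
  0   1   1   1   1   1   1
  1   1   2   3   4   0   1
  2   1   3   6  10  10  11
  3   1   4  10  20   0  11
  4   1   5  15  35   0  11
  5   1   6   0  35  35  46
  6   1   7   7  42  77 123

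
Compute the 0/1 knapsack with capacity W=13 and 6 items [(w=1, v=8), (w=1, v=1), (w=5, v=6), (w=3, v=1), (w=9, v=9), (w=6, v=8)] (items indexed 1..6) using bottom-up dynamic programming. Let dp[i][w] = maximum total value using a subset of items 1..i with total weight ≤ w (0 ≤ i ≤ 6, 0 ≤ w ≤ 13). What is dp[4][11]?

i\w   0   1   2   3   4   5   6   7   8   9  10  11  12  13
  0   0   0   0   0   0   0   0   0   0   0   0   0   0   0
  1   0   8   8   8   8   8   8   8   8   8   8   8   8   8
  2   0   8   9   9   9   9   9   9   9   9   9   9   9   9
  3   0   8   9   9   9   9  14  15  15  15  15  15  15  15
  4   0   8   9   9   9  10  14  15  15  15  16  16  16  16
  5   0   8   9   9   9  10  14  15  15  15  17  18  18  18
  6   0   8   9   9   9  10  14  16  17  17  17  18  22  23

16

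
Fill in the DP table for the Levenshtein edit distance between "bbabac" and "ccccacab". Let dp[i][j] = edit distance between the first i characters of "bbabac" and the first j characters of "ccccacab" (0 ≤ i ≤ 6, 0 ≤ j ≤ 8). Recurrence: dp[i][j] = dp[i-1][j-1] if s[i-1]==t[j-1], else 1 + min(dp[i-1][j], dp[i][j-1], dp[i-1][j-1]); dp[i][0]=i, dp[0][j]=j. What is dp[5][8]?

6

   ''  c  c  c  c  a  c  a  b
''  0  1  2  3  4  5  6  7  8
 b  1  1  2  3  4  5  6  7  7
 b  2  2  2  3  4  5  6  7  7
 a  3  3  3  3  4  4  5  6  7
 b  4  4  4  4  4  5  5  6  6
 a  5  5  5  5  5  4  5  5  6
 c  6  5  5  5  5  5  4  5  6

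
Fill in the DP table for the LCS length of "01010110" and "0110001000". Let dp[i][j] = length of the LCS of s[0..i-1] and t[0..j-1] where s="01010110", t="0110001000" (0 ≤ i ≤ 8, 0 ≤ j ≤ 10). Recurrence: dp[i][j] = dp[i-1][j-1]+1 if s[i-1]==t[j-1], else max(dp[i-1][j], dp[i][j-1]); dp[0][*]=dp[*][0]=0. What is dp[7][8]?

5

   ''  0  1  1  0  0  0  1  0  0  0
''  0  0  0  0  0  0  0  0  0  0  0
 0  0  1  1  1  1  1  1  1  1  1  1
 1  0  1  2  2  2  2  2  2  2  2  2
 0  0  1  2  2  3  3  3  3  3  3  3
 1  0  1  2  3  3  3  3  4  4  4  4
 0  0  1  2  3  4  4  4  4  5  5  5
 1  0  1  2  3  4  4  4  5  5  5  5
 1  0  1  2  3  4  4  4  5  5  5  5
 0  0  1  2  3  4  5  5  5  6  6  6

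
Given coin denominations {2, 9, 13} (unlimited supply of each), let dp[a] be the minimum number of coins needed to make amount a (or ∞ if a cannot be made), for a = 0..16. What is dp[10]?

5

 a  0  1  2  3  4  5  6  7  8  9 10 11 12 13 14 15 16
dp  0  -  1  -  2  -  3  -  4  1  5  2  6  1  7  2  8
(- denotes ∞ / unreachable)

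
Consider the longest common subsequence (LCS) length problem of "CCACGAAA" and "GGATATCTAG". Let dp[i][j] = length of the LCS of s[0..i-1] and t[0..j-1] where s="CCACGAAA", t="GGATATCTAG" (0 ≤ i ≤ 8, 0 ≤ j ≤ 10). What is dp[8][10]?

4

   ''  G  G  A  T  A  T  C  T  A  G
''  0  0  0  0  0  0  0  0  0  0  0
 C  0  0  0  0  0  0  0  1  1  1  1
 C  0  0  0  0  0  0  0  1  1  1  1
 A  0  0  0  1  1  1  1  1  1  2  2
 C  0  0  0  1  1  1  1  2  2  2  2
 G  0  1  1  1  1  1  1  2  2  2  3
 A  0  1  1  2  2  2  2  2  2  3  3
 A  0  1  1  2  2  3  3  3  3  3  3
 A  0  1  1  2  2  3  3  3  3  4  4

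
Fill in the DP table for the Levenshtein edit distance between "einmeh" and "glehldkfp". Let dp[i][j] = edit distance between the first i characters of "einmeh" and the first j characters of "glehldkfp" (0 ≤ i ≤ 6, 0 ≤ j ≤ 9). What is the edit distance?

8

   ''  g  l  e  h  l  d  k  f  p
''  0  1  2  3  4  5  6  7  8  9
 e  1  1  2  2  3  4  5  6  7  8
 i  2  2  2  3  3  4  5  6  7  8
 n  3  3  3  3  4  4  5  6  7  8
 m  4  4  4  4  4  5  5  6  7  8
 e  5  5  5  4  5  5  6  6  7  8
 h  6  6  6  5  4  5  6  7  7  8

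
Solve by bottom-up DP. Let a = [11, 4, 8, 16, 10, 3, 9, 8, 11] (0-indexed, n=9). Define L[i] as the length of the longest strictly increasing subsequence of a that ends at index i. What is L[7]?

2

   i    0    1    2    3    4    5    6    7    8
a[i]   11    4    8   16   10    3    9    8   11
L[i]    1    1    2    3    3    1    3    2    4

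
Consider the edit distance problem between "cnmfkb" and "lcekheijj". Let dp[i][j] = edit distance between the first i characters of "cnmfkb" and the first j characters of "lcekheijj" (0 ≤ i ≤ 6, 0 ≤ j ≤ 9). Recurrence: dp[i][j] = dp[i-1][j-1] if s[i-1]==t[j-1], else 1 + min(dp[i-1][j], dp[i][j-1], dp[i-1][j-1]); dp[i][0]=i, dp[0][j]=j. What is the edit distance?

8

   ''  l  c  e  k  h  e  i  j  j
''  0  1  2  3  4  5  6  7  8  9
 c  1  1  1  2  3  4  5  6  7  8
 n  2  2  2  2  3  4  5  6  7  8
 m  3  3  3  3  3  4  5  6  7  8
 f  4  4  4  4  4  4  5  6  7  8
 k  5  5  5  5  4  5  5  6  7  8
 b  6  6  6  6  5  5  6  6  7  8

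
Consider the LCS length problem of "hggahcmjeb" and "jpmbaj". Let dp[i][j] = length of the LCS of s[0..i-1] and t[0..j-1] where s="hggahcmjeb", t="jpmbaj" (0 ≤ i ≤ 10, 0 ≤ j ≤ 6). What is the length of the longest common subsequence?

2

   ''  j  p  m  b  a  j
''  0  0  0  0  0  0  0
 h  0  0  0  0  0  0  0
 g  0  0  0  0  0  0  0
 g  0  0  0  0  0  0  0
 a  0  0  0  0  0  1  1
 h  0  0  0  0  0  1  1
 c  0  0  0  0  0  1  1
 m  0  0  0  1  1  1  1
 j  0  1  1  1  1  1  2
 e  0  1  1  1  1  1  2
 b  0  1  1  1  2  2  2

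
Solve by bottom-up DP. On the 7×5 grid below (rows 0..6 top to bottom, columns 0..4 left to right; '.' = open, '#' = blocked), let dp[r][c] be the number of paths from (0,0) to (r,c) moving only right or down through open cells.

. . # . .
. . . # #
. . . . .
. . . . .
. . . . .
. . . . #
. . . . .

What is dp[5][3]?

48

r\c   0   1   2   3   4
  0   1   1   0   0   0
  1   1   2   2   0   0
  2   1   3   5   5   5
  3   1   4   9  14  19
  4   1   5  14  28  47
  5   1   6  20  48   0
  6   1   7  27  75  75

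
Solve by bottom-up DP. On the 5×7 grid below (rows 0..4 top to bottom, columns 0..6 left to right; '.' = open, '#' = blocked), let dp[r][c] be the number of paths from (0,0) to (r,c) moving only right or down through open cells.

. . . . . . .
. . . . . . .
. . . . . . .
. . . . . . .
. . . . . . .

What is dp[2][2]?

6

r\c   0   1   2   3   4   5   6
  0   1   1   1   1   1   1   1
  1   1   2   3   4   5   6   7
  2   1   3   6  10  15  21  28
  3   1   4  10  20  35  56  84
  4   1   5  15  35  70 126 210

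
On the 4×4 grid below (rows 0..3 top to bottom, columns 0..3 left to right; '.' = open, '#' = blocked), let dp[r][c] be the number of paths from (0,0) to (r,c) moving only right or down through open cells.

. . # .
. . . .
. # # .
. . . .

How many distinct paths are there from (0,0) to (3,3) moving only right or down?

3

r\c   0   1   2   3
  0   1   1   0   0
  1   1   2   2   2
  2   1   0   0   2
  3   1   1   1   3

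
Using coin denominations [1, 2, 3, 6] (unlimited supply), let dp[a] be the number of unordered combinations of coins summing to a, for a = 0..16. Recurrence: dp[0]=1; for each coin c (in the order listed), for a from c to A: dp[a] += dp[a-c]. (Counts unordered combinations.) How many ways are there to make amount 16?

after  coin     0     1     2     3     4     5     6     7     8     9    10    11    12    13    14    15    16
          1     1     1     1     1     1     1     1     1     1     1     1     1     1     1     1     1     1
          2     1     1     2     2     3     3     4     4     5     5     6     6     7     7     8     8     9
          3     1     1     2     3     4     5     7     8    10    12    14    16    19    21    24    27    30
          6     1     1     2     3     4     5     8     9    12    15    18    21    27    30    36    42    48

48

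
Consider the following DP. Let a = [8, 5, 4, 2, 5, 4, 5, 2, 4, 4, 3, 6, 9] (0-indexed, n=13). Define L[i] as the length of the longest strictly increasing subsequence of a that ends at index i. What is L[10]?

2

   i    0    1    2    3    4    5    6    7    8    9   10   11   12
a[i]    8    5    4    2    5    4    5    2    4    4    3    6    9
L[i]    1    1    1    1    2    2    3    1    2    2    2    4    5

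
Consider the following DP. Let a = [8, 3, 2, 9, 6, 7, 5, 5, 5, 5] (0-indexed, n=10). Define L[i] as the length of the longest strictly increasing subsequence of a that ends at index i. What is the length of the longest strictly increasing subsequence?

   i    0    1    2    3    4    5    6    7    8    9
a[i]    8    3    2    9    6    7    5    5    5    5
L[i]    1    1    1    2    2    3    2    2    2    2

3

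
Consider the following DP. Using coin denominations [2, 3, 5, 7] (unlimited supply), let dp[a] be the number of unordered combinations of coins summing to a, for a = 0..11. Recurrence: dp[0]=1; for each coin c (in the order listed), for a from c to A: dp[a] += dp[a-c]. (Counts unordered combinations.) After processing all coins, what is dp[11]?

5

after  coin     0     1     2     3     4     5     6     7     8     9    10    11
          2     1     0     1     0     1     0     1     0     1     0     1     0
          3     1     0     1     1     1     1     2     1     2     2     2     2
          5     1     0     1     1     1     2     2     2     3     3     4     4
          7     1     0     1     1     1     2     2     3     3     4     5     5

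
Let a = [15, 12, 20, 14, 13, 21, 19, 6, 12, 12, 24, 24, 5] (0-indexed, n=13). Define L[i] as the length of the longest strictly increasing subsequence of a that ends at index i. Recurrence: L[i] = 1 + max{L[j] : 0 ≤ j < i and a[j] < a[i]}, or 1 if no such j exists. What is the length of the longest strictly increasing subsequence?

4

   i    0    1    2    3    4    5    6    7    8    9   10   11   12
a[i]   15   12   20   14   13   21   19    6   12   12   24   24    5
L[i]    1    1    2    2    2    3    3    1    2    2    4    4    1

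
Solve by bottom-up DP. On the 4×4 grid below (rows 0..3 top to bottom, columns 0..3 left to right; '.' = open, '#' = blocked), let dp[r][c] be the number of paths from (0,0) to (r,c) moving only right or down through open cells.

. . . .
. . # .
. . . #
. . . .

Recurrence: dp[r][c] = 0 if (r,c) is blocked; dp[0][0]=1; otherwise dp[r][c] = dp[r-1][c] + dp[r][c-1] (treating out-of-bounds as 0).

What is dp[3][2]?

7

r\c   0   1   2   3
  0   1   1   1   1
  1   1   2   0   1
  2   1   3   3   0
  3   1   4   7   7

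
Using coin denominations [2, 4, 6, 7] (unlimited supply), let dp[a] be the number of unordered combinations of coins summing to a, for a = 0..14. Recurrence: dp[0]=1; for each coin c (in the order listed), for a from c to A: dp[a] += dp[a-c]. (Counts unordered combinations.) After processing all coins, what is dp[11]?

2

after  coin     0     1     2     3     4     5     6     7     8     9    10    11    12    13    14
          2     1     0     1     0     1     0     1     0     1     0     1     0     1     0     1
          4     1     0     1     0     2     0     2     0     3     0     3     0     4     0     4
          6     1     0     1     0     2     0     3     0     4     0     5     0     7     0     8
          7     1     0     1     0     2     0     3     1     4     1     5     2     7     3     9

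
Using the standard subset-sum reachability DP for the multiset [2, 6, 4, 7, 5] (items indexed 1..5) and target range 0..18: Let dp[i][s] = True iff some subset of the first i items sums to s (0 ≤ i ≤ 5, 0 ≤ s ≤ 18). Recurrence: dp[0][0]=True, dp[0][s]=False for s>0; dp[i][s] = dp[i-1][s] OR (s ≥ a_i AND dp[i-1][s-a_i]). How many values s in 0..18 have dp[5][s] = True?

i\s   0   1   2   3   4   5   6   7   8   9  10  11  12  13  14  15  16  17  18
  0   T   F   F   F   F   F   F   F   F   F   F   F   F   F   F   F   F   F   F
  1   T   F   T   F   F   F   F   F   F   F   F   F   F   F   F   F   F   F   F
  2   T   F   T   F   F   F   T   F   T   F   F   F   F   F   F   F   F   F   F
  3   T   F   T   F   T   F   T   F   T   F   T   F   T   F   F   F   F   F   F
  4   T   F   T   F   T   F   T   T   T   T   T   T   T   T   F   T   F   T   F
  5   T   F   T   F   T   T   T   T   T   T   T   T   T   T   T   T   T   T   T

17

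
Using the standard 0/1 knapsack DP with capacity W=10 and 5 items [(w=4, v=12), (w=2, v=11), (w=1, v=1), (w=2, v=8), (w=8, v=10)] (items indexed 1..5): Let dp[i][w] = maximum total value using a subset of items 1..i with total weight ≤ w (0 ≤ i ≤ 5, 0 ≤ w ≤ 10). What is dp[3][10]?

24

i\w   0   1   2   3   4   5   6   7   8   9  10
  0   0   0   0   0   0   0   0   0   0   0   0
  1   0   0   0   0  12  12  12  12  12  12  12
  2   0   0  11  11  12  12  23  23  23  23  23
  3   0   1  11  12  12  13  23  24  24  24  24
  4   0   1  11  12  19  20  23  24  31  32  32
  5   0   1  11  12  19  20  23  24  31  32  32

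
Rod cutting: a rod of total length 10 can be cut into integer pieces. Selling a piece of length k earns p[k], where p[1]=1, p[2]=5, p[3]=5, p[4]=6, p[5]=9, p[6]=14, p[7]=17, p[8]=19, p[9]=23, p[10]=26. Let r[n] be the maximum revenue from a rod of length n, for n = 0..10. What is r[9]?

23

   n    0    1    2    3    4    5    6    7    8    9   10
r[n]    0    1    5    6   10   11   15   17   20   23   26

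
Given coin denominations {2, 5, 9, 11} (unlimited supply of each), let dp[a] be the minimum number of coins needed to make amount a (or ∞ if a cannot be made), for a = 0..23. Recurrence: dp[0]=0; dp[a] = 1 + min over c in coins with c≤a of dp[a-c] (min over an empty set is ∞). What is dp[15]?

 a  0  1  2  3  4  5  6  7  8  9 10 11 12 13 14 15 16 17 18 19 20 21 22 23
dp  0  -  1  -  2  1  3  2  4  1  2  1  3  2  2  3  2  4  2  3  2  3  2  3
(- denotes ∞ / unreachable)

3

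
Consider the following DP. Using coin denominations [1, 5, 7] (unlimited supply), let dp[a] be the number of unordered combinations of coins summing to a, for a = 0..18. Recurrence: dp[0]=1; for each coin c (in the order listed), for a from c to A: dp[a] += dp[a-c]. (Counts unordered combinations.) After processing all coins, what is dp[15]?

7

after  coin     0     1     2     3     4     5     6     7     8     9    10    11    12    13    14    15    16    17    18
          1     1     1     1     1     1     1     1     1     1     1     1     1     1     1     1     1     1     1     1
          5     1     1     1     1     1     2     2     2     2     2     3     3     3     3     3     4     4     4     4
          7     1     1     1     1     1     2     2     3     3     3     4     4     5     5     6     7     7     8     8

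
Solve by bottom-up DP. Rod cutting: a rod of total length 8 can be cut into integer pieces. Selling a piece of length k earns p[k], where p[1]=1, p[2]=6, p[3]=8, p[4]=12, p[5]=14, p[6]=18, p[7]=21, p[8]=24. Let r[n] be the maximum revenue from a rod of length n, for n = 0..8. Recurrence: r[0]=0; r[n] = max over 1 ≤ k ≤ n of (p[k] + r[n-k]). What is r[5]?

14

   n    0    1    2    3    4    5    6    7    8
r[n]    0    1    6    8   12   14   18   21   24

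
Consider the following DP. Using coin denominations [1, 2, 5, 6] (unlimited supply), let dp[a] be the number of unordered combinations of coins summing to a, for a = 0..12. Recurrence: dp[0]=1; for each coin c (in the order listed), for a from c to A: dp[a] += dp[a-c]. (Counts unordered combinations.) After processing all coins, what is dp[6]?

after  coin     0     1     2     3     4     5     6     7     8     9    10    11    12
          1     1     1     1     1     1     1     1     1     1     1     1     1     1
          2     1     1     2     2     3     3     4     4     5     5     6     6     7
          5     1     1     2     2     3     4     5     6     7     8    10    11    13
          6     1     1     2     2     3     4     6     7     9    10    13    15    19

6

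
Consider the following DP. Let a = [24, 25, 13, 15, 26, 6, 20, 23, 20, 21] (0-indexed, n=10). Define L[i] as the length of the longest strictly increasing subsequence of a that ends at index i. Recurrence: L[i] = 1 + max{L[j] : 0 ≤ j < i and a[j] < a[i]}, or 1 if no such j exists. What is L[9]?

4

   i    0    1    2    3    4    5    6    7    8    9
a[i]   24   25   13   15   26    6   20   23   20   21
L[i]    1    2    1    2    3    1    3    4    3    4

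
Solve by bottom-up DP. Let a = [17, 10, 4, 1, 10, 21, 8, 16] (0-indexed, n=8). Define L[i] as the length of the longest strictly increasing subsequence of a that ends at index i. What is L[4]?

   i    0    1    2    3    4    5    6    7
a[i]   17   10    4    1   10   21    8   16
L[i]    1    1    1    1    2    3    2    3

2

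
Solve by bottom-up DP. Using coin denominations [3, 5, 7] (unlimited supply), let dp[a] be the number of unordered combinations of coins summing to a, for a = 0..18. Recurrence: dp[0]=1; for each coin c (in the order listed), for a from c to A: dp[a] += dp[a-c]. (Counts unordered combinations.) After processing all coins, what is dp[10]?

after  coin     0     1     2     3     4     5     6     7     8     9    10    11    12    13    14    15    16    17    18
          3     1     0     0     1     0     0     1     0     0     1     0     0     1     0     0     1     0     0     1
          5     1     0     0     1     0     1     1     0     1     1     1     1     1     1     1     2     1     1     2
          7     1     0     0     1     0     1     1     1     1     1     2     1     2     2     2     3     2     3     3

2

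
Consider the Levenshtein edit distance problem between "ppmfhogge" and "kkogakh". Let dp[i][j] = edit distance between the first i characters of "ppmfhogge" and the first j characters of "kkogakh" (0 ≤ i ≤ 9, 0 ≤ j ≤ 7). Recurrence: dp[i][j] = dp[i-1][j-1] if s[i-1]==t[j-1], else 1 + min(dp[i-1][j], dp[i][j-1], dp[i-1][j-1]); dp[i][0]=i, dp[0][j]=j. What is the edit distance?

   ''  k  k  o  g  a  k  h
''  0  1  2  3  4  5  6  7
 p  1  1  2  3  4  5  6  7
 p  2  2  2  3  4  5  6  7
 m  3  3  3  3  4  5  6  7
 f  4  4  4  4  4  5  6  7
 h  5  5  5  5  5  5  6  6
 o  6  6  6  5  6  6  6  7
 g  7  7  7  6  5  6  7  7
 g  8  8  8  7  6  6  7  8
 e  9  9  9  8  7  7  7  8

8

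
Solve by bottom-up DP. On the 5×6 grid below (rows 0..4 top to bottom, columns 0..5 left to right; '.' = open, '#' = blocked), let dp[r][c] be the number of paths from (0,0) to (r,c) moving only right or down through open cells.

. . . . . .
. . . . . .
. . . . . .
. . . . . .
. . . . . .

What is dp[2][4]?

15

r\c   0   1   2   3   4   5
  0   1   1   1   1   1   1
  1   1   2   3   4   5   6
  2   1   3   6  10  15  21
  3   1   4  10  20  35  56
  4   1   5  15  35  70 126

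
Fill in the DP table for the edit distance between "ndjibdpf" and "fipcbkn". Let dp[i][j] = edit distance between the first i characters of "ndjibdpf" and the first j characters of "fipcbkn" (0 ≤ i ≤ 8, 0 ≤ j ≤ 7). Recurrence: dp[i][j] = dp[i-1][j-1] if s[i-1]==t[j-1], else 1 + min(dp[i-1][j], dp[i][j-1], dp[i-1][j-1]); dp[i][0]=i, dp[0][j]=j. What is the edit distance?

   ''  f  i  p  c  b  k  n
''  0  1  2  3  4  5  6  7
 n  1  1  2  3  4  5  6  6
 d  2  2  2  3  4  5  6  7
 j  3  3  3  3  4  5  6  7
 i  4  4  3  4  4  5  6  7
 b  5  5  4  4  5  4  5  6
 d  6  6  5  5  5  5  5  6
 p  7  7  6  5  6  6  6  6
 f  8  7  7  6  6  7  7  7

7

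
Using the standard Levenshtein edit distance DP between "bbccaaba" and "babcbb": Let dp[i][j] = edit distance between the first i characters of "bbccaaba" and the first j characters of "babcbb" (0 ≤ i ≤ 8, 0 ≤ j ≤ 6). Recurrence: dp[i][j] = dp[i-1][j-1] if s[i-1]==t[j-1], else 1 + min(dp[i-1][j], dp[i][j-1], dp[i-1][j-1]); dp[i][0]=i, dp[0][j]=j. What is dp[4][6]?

3

   ''  b  a  b  c  b  b
''  0  1  2  3  4  5  6
 b  1  0  1  2  3  4  5
 b  2  1  1  1  2  3  4
 c  3  2  2  2  1  2  3
 c  4  3  3  3  2  2  3
 a  5  4  3  4  3  3  3
 a  6  5  4  4  4  4  4
 b  7  6  5  4  5  4  4
 a  8  7  6  5  5  5  5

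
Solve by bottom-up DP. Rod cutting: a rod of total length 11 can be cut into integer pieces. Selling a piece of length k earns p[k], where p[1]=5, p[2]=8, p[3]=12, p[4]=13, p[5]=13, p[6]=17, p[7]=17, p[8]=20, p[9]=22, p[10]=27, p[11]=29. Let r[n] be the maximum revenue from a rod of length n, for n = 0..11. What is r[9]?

45

   n    0    1    2    3    4    5    6    7    8    9   10   11
r[n]    0    5   10   15   20   25   30   35   40   45   50   55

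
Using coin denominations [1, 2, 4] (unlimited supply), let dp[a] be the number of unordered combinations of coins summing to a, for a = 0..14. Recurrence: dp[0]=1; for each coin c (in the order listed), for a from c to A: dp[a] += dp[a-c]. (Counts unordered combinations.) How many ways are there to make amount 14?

after  coin     0     1     2     3     4     5     6     7     8     9    10    11    12    13    14
          1     1     1     1     1     1     1     1     1     1     1     1     1     1     1     1
          2     1     1     2     2     3     3     4     4     5     5     6     6     7     7     8
          4     1     1     2     2     4     4     6     6     9     9    12    12    16    16    20

20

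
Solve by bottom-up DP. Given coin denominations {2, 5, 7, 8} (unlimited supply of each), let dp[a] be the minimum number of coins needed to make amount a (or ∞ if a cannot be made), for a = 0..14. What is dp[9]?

 a  0  1  2  3  4  5  6  7  8  9 10 11 12 13 14
dp  0  -  1  -  2  1  3  1  1  2  2  3  2  2  2
(- denotes ∞ / unreachable)

2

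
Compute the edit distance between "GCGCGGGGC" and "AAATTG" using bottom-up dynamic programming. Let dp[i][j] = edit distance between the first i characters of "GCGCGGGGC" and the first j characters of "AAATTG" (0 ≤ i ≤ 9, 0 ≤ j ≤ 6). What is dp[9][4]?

   ''  A  A  A  T  T  G
''  0  1  2  3  4  5  6
 G  1  1  2  3  4  5  5
 C  2  2  2  3  4  5  6
 G  3  3  3  3  4  5  5
 C  4  4  4  4  4  5  6
 G  5  5  5  5  5  5  5
 G  6  6  6  6  6  6  5
 G  7  7  7  7  7  7  6
 G  8  8  8  8  8  8  7
 C  9  9  9  9  9  9  8

9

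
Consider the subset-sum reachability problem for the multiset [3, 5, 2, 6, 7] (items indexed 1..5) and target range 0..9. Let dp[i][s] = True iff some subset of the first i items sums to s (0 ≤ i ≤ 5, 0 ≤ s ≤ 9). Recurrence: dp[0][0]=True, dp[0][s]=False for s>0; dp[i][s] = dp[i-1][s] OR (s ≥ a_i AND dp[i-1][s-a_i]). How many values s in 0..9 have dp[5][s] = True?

8

i\s   0   1   2   3   4   5   6   7   8   9
  0   T   F   F   F   F   F   F   F   F   F
  1   T   F   F   T   F   F   F   F   F   F
  2   T   F   F   T   F   T   F   F   T   F
  3   T   F   T   T   F   T   F   T   T   F
  4   T   F   T   T   F   T   T   T   T   T
  5   T   F   T   T   F   T   T   T   T   T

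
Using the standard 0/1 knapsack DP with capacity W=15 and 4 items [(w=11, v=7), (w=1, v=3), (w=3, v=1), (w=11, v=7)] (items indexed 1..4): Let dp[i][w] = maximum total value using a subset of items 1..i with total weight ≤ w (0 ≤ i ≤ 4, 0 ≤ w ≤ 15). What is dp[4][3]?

3

i\w   0   1   2   3   4   5   6   7   8   9  10  11  12  13  14  15
  0   0   0   0   0   0   0   0   0   0   0   0   0   0   0   0   0
  1   0   0   0   0   0   0   0   0   0   0   0   7   7   7   7   7
  2   0   3   3   3   3   3   3   3   3   3   3   7  10  10  10  10
  3   0   3   3   3   4   4   4   4   4   4   4   7  10  10  10  11
  4   0   3   3   3   4   4   4   4   4   4   4   7  10  10  10  11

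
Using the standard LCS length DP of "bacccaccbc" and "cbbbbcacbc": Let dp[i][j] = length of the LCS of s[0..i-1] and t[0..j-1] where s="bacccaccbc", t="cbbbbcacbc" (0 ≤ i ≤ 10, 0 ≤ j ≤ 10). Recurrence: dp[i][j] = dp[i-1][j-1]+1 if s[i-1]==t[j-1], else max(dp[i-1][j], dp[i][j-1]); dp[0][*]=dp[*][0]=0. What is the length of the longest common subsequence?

   ''  c  b  b  b  b  c  a  c  b  c
''  0  0  0  0  0  0  0  0  0  0  0
 b  0  0  1  1  1  1  1  1  1  1  1
 a  0  0  1  1  1  1  1  2  2  2  2
 c  0  1  1  1  1  1  2  2  3  3  3
 c  0  1  1  1  1  1  2  2  3  3  4
 c  0  1  1  1  1  1  2  2  3  3  4
 a  0  1  1  1  1  1  2  3  3  3  4
 c  0  1  1  1  1  1  2  3  4  4  4
 c  0  1  1  1  1  1  2  3  4  4  5
 b  0  1  2  2  2  2  2  3  4  5  5
 c  0  1  2  2  2  2  3  3  4  5  6

6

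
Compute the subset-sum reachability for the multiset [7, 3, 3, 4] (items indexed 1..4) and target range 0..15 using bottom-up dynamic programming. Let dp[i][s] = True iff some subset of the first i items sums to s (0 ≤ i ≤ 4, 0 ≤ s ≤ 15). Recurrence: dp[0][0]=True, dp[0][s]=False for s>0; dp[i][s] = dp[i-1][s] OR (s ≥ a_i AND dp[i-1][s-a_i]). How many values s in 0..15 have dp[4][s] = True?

i\s   0   1   2   3   4   5   6   7   8   9  10  11  12  13  14  15
  0   T   F   F   F   F   F   F   F   F   F   F   F   F   F   F   F
  1   T   F   F   F   F   F   F   T   F   F   F   F   F   F   F   F
  2   T   F   F   T   F   F   F   T   F   F   T   F   F   F   F   F
  3   T   F   F   T   F   F   T   T   F   F   T   F   F   T   F   F
  4   T   F   F   T   T   F   T   T   F   F   T   T   F   T   T   F

9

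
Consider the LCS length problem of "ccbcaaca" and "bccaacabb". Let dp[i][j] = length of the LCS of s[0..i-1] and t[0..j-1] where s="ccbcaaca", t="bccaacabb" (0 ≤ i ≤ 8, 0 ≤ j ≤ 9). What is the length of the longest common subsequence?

6

   ''  b  c  c  a  a  c  a  b  b
''  0  0  0  0  0  0  0  0  0  0
 c  0  0  1  1  1  1  1  1  1  1
 c  0  0  1  2  2  2  2  2  2  2
 b  0  1  1  2  2  2  2  2  3  3
 c  0  1  2  2  2  2  3  3  3  3
 a  0  1  2  2  3  3  3  4  4  4
 a  0  1  2  2  3  4  4  4  4  4
 c  0  1  2  3  3  4  5  5  5  5
 a  0  1  2  3  4  4  5  6  6  6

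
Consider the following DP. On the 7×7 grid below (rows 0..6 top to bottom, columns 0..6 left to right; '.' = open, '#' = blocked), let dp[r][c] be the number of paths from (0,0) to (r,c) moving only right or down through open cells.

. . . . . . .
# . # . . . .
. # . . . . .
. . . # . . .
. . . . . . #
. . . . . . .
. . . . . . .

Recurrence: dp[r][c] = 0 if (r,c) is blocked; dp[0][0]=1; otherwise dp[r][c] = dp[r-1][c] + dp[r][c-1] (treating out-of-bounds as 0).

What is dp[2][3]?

1

r\c   0   1   2   3   4   5   6
  0   1   1   1   1   1   1   1
  1   0   1   0   1   2   3   4
  2   0   0   0   1   3   6  10
  3   0   0   0   0   3   9  19
  4   0   0   0   0   3  12   0
  5   0   0   0   0   3  15  15
  6   0   0   0   0   3  18  33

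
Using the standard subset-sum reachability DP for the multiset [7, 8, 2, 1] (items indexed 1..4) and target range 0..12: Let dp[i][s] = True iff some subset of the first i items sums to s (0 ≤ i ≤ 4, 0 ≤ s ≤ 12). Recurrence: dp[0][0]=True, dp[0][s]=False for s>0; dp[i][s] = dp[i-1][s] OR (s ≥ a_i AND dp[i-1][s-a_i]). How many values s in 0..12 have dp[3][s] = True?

6

i\s   0   1   2   3   4   5   6   7   8   9  10  11  12
  0   T   F   F   F   F   F   F   F   F   F   F   F   F
  1   T   F   F   F   F   F   F   T   F   F   F   F   F
  2   T   F   F   F   F   F   F   T   T   F   F   F   F
  3   T   F   T   F   F   F   F   T   T   T   T   F   F
  4   T   T   T   T   F   F   F   T   T   T   T   T   F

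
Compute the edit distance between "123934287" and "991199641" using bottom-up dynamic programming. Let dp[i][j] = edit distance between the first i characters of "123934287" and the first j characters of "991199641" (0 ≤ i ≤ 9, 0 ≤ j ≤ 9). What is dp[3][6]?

   ''  9  9  1  1  9  9  6  4  1
''  0  1  2  3  4  5  6  7  8  9
 1  1  1  2  2  3  4  5  6  7  8
 2  2  2  2  3  3  4  5  6  7  8
 3  3  3  3  3  4  4  5  6  7  8
 9  4  3  3  4  4  4  4  5  6  7
 3  5  4  4  4  5  5  5  5  6  7
 4  6  5  5  5  5  6  6  6  5  6
 2  7  6  6  6  6  6  7  7  6  6
 8  8  7  7  7  7  7  7  8  7  7
 7  9  8  8  8  8  8  8  8  8  8

5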